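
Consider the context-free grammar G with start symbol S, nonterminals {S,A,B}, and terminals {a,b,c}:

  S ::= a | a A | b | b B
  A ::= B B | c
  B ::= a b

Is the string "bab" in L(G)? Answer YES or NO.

Convert to CNF:
  S -> T0 A | T1 B | a | b
  A -> B B | c
  B -> T0 T1
  T0 -> a
  T1 -> b

CYK table (by increasing span):
  cell(0,0) b: {S,T1}  orig:{S}
  cell(1,1) a: {S,T0}  orig:{S}
  cell(2,2) b: {S,T1}  orig:{S}
  cell(0,1) ba: ∅
  cell(1,2) ab: {B}
  cell(0,2) bab: {S}

S ∈ T[0,2] ⇒ YES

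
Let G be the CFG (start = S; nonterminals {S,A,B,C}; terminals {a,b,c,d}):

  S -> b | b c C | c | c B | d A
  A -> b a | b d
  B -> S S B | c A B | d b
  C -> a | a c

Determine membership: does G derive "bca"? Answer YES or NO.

Convert to CNF:
  S -> T0 X6 | T2 A | T3 B | b | c
  A -> T0 T1 | T0 T2
  B -> S X4 | T2 T0 | T3 X5
  C -> T1 T3 | a
  T0 -> b
  T1 -> a
  T2 -> d
  T3 -> c
  X4 -> S B
  X5 -> A B
  X6 -> T3 C

CYK table (by increasing span):
  T[0,0] 'b' = {S,T0}  orig:{S}
  T[1,1] 'c' = {S,T3}  orig:{S}
  T[2,2] 'a' = {C,T1}  orig:{C}
  T[0,1] 'bc' = ∅
  T[1,2] 'ca' = {X6}  orig:{}
  T[0,2] 'bca' = {S}

S ∈ T[0,2] ⇒ YES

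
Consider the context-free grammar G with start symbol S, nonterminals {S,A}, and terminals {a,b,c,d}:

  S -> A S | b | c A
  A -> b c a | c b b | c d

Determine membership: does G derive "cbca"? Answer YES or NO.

Convert to CNF:
  S -> A S | T1 A | b
  A -> T0 X4 | T1 T3 | T1 X5
  T0 -> b
  T1 -> c
  T2 -> a
  T3 -> d
  X4 -> T1 T2
  X5 -> T0 T0

CYK table (by increasing span):
  [0..0]={T1}  "c"  orig:{}
  [1..1]={S,T0}  "b"  orig:{S}
  [2..2]={T1}  "c"  orig:{}
  [3..3]={T2}  "a"  orig:{}
  [0..1]=∅  "cb"
  [1..2]=∅  "bc"
  [2..3]={X4}  "ca"  orig:{}
  [0..2]=∅  "cbc"
  [1..3]={A}  "bca"
  [0..3]={S}  "cbca"

S ∈ T[0,3] ⇒ YES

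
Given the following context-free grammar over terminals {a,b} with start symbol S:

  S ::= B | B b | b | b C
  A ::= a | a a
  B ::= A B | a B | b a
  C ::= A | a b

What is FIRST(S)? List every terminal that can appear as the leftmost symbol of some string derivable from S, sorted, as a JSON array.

FIRST iteration:
iter 1:
  A via A→a: +{a}
  B via B→A B: +{a}
  B via B→b a: +{b}
  C via C→A: +{a}
  S via S→B: +{a,b}
  FIRST[S]={a,b}  FIRST[A]={a}  FIRST[B]={a,b}  FIRST[C]={a}
iter 2: done
  FIRST[S]={a,b}  FIRST[A]={a}  FIRST[B]={a,b}  FIRST[C]={a}

FIRST(S) = ["a", "b"]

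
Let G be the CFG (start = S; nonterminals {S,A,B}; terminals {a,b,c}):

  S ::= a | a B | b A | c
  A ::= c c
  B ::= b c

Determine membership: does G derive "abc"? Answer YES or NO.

CNF form of G:
  S -> T1 A | T2 B | a | c
  A -> T0 T0
  B -> T1 T0
  T0 -> c
  T1 -> b
  T2 -> a

Fill CYK table bottom-up:
  T[0,0] 'a' = {S,T2}  orig:{S}
  T[1,1] 'b' = {T1}  orig:{}
  T[2,2] 'c' = {S,T0}  orig:{S}
  T[0,1] 'ab' = ∅
  T[1,2] 'bc' = {B}
  T[0,2] 'abc' = {S}

S ∈ T[0,2] ⇒ YES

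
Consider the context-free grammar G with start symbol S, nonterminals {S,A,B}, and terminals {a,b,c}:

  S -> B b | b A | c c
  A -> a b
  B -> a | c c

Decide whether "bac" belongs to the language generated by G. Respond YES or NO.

CNF form of G:
  S -> B T1 | T1 A | T2 T2
  A -> T0 T1
  B -> T2 T2 | a
  T0 -> a
  T1 -> b
  T2 -> c

CYK table (by increasing span):
  [0..0]={T1}  "b"  orig:{}
  [1..1]={B,T0}  "a"  orig:{B}
  [2..2]={T2}  "c"  orig:{}
  [0..1]=∅  "ba"
  [1..2]=∅  "ac"
  [0..2]=∅  "bac"

S ∉ T[0,2] ⇒ NO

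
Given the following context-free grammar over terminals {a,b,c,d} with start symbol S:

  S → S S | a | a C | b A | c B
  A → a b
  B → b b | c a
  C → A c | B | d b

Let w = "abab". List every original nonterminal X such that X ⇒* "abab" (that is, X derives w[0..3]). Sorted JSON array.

CNF form of G:
  S -> S S | T0 C | T1 A | T2 B | a
  A -> T0 T1
  B -> T1 T1 | T2 T0
  C -> A T2 | T1 T1 | T2 T0 | T3 T1
  T0 -> a
  T1 -> b
  T2 -> c
  T3 -> d

Fill CYK table bottom-up, restricted to cells inside w[0..3]:
  [0..0]={S,T0}  "a"  orig:{S}
  [1..1]={T1}  "b"  orig:{}
  [2..2]={S,T0}  "a"  orig:{S}
  [3..3]={T1}  "b"  orig:{}
  [0..1]={A}  "ab"
  [1..2]=∅  "ba"
  [2..3]={A}  "ab"
  [0..2]=∅  "aba"
  [1..3]={S}  "bab"
  [0..3]={S}  "abab"

Original NTs in T[0,3] deriving "abab": ["S"]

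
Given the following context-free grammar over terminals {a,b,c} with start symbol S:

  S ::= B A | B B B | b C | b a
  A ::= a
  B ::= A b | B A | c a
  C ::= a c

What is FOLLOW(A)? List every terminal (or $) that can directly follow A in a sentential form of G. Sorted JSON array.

Compute FIRST by fixpoint:
[1]
  A via A→a: +{a}
  B via B→A b: +{a}
  B via B→c a: +{c}
  C via C→a c: +{a}
  S via S→B A: +{a,c}
  S via S→b C: +{b}
  S: {a,b,c}  A: {a}  B: {a,c}  C: {a}
[2] done
  S: {a,b,c}  A: {a}  B: {a,c}  C: {a}

FOLLOW iteration:
initialize: $ ∈ FOLLOW(S)
iter 1:
  B→A b: FOLLOW(A) ⊇ FIRST(b) = {b}; new: +{b}
  B→B A: FOLLOW(B) ⊇ FIRST(A) = {a}; new: +{a}
  B→B A: FOLLOW(A) ⊇ FOLLOW(B) ⊇ {a}; new: +{a}
  S→B A: FOLLOW(A) ⊇ FOLLOW(S) ⊇ {$}; new: +{$}
  S→B B B: FOLLOW(B) ⊇ FIRST(B) = {a,c}; new: +{c}
  S→B B B: FOLLOW(B) ⊇ FOLLOW(S) ⊇ {$}; new: +{$}
  S→b C: FOLLOW(C) ⊇ FOLLOW(S) ⊇ {$}; new: +{$}
  FOLLOW[S]={$}  FOLLOW[A]={$,a,b}  FOLLOW[B]={$,a,c}  FOLLOW[C]={$}
iter 2:
  B→B A: FOLLOW(A) ⊇ FOLLOW(B) ⊇ {$,a,c}; new: +{c}
  FOLLOW[S]={$}  FOLLOW[A]={$,a,b,c}  FOLLOW[B]={$,a,c}  FOLLOW[C]={$}
iter 3: (no change)
  FOLLOW[S]={$}  FOLLOW[A]={$,a,b,c}  FOLLOW[B]={$,a,c}  FOLLOW[C]={$}

FOLLOW(A) = ["$", "a", "b", "c"]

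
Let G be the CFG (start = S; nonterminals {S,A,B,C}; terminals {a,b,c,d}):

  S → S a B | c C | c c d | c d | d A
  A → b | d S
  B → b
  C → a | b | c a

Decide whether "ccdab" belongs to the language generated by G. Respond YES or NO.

Convert to CNF:
  S -> S X3 | T0 A | T1 C | T1 T0 | T1 X4
  A -> T0 S | b
  B -> b
  C -> T1 T2 | a | b
  T0 -> d
  T1 -> c
  T2 -> a
  X3 -> T2 B
  X4 -> T1 T0

CYK table (by increasing span):
  cell(0,0) c: {T1}  orig:{}
  cell(1,1) c: {T1}  orig:{}
  cell(2,2) d: {T0}  orig:{}
  cell(3,3) a: {C,T2}  orig:{C}
  cell(4,4) b: {A,B,C}
  cell(0,1) cc: ∅
  cell(1,2) cd: {S,X4}  orig:{S}
  cell(2,3) da: ∅
  cell(3,4) ab: {X3}  orig:{}
  cell(0,2) ccd: {S}
  cell(1,3) cda: ∅
  cell(2,4) dab: ∅
  cell(0,3) ccda: ∅
  cell(1,4) cdab: {S}
  cell(0,4) ccdab: {S}

S ∈ T[0,4] ⇒ YES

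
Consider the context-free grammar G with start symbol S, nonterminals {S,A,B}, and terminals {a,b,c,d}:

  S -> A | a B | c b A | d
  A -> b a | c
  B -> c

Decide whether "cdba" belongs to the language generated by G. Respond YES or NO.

Convert to CNF:
  S -> T0 T1 | T1 B | T2 X3 | c | d
  A -> T0 T1 | c
  B -> c
  T0 -> b
  T1 -> a
  T2 -> c
  X3 -> T0 A

Fill CYK table bottom-up:
  [0..0]={A,B,S,T2}  "c"  orig:{A,B,S}
  [1..1]={S}  "d"
  [2..2]={T0}  "b"  orig:{}
  [3..3]={T1}  "a"  orig:{}
  [0..1]=∅  "cd"
  [1..2]=∅  "db"
  [2..3]={A,S}  "ba"
  [0..2]=∅  "cdb"
  [1..3]=∅  "dba"
  [0..3]=∅  "cdba"

S ∉ T[0,3] ⇒ NO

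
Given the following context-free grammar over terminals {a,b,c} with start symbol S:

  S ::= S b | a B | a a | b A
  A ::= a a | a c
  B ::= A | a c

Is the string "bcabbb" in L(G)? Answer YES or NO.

Convert to CNF:
  S -> S T2 | T0 B | T0 T0 | T2 A
  A -> T0 T0 | T0 T1
  B -> T0 T0 | T0 T1
  T0 -> a
  T1 -> c
  T2 -> b

Fill CYK table bottom-up:
  [0..0]={T2}  "b"  orig:{}
  [1..1]={T1}  "c"  orig:{}
  [2..2]={T0}  "a"  orig:{}
  [3..3]={T2}  "b"  orig:{}
  [4..4]={T2}  "b"  orig:{}
  [5..5]={T2}  "b"  orig:{}
  [0..1]=∅  "bc"
  [1..2]=∅  "ca"
  [2..3]=∅  "ab"
  [3..4]=∅  "bb"
  [4..5]=∅  "bb"
  [0..2]=∅  "bca"
  [1..3]=∅  "cab"
  [2..4]=∅  "abb"
  [3..5]=∅  "bbb"
  [0..3]=∅  "bcab"
  [1..4]=∅  "cabb"
  [2..5]=∅  "abbb"
  [0..4]=∅  "bcabb"
  [1..5]=∅  "cabbb"
  [0..5]=∅  "bcabbb"

S ∉ T[0,5] ⇒ NO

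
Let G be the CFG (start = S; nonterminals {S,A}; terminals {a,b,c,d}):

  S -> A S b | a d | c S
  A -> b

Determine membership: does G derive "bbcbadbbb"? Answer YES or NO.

Convert to CNF:
  S -> A X4 | T1 T2 | T3 S
  A -> b
  T0 -> b
  T1 -> a
  T2 -> d
  T3 -> c
  X4 -> S T0

CYK table (by increasing span):
  T[0,0] 'b' = {A,T0}  orig:{A}
  T[1,1] 'b' = {A,T0}  orig:{A}
  T[2,2] 'c' = {T3}  orig:{}
  T[3,3] 'b' = {A,T0}  orig:{A}
  T[4,4] 'a' = {T1}  orig:{}
  T[5,5] 'd' = {T2}  orig:{}
  T[6,6] 'b' = {A,T0}  orig:{A}
  T[7,7] 'b' = {A,T0}  orig:{A}
  T[8,8] 'b' = {A,T0}  orig:{A}
  T[0,1] 'bb' = ∅
  T[1,2] 'bc' = ∅
  T[2,3] 'cb' = ∅
  T[3,4] 'ba' = ∅
  T[4,5] 'ad' = {S}
  T[5,6] 'db' = ∅
  T[6,7] 'bb' = ∅
  T[7,8] 'bb' = ∅
  T[0,2] 'bbc' = ∅
  T[1,3] 'bcb' = ∅
  T[2,4] 'cba' = ∅
  T[3,5] 'bad' = ∅
  T[4,6] 'adb' = {X4}  orig:{}
  T[5,7] 'dbb' = ∅
  T[6,8] 'bbb' = ∅
  T[0,3] 'bbcb' = ∅
  T[1,4] 'bcba' = ∅
  T[2,5] 'cbad' = ∅
  T[3,6] 'badb' = {S}
  T[4,7] 'adbb' = ∅
  T[5,8] 'dbbb' = ∅
  T[0,4] 'bbcba' = ∅
  T[1,5] 'bcbad' = ∅
  T[2,6] 'cbadb' = {S}
  T[3,7] 'badbb' = {X4}  orig:{}
  T[4,8] 'adbbb' = ∅
  T[0,5] 'bbcbad' = ∅
  T[1,6] 'bcbadb' = ∅
  T[2,7] 'cbadbb' = {X4}  orig:{}
  T[3,8] 'badbbb' = ∅
  T[0,6] 'bbcbadb' = ∅
  T[1,7] 'bcbadbb' = {S}
  T[2,8] 'cbadbbb' = ∅
  T[0,7] 'bbcbadbb' = ∅
  T[1,8] 'bcbadbbb' = {X4}  orig:{}
  T[0,8] 'bbcbadbbb' = {S}

S ∈ T[0,8] ⇒ YES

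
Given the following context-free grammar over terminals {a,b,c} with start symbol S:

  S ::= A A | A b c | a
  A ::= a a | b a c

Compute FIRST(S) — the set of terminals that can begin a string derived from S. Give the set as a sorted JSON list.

FIRST sets, iterate to fixpoint:
[1]
  A via A→a a: +{a}
  A via A→b a c: +{b}
  S via S→A A: +{a,b}
  S: {a,b}  A: {a,b}
[2] (no change)
  S: {a,b}  A: {a,b}

FIRST(S) = ["a", "b"]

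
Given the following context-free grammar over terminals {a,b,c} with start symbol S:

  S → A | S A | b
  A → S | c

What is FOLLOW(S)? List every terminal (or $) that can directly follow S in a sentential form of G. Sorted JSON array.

FIRST sets, iterate to fixpoint:
iter 1:
  A via A→c: +{c}
  S via S→A: +{c}
  S via S→b: +{b}
  FIRST(S)={b,c}  FIRST(A)={c}
iter 2:
  A via A→S: +{b}
  FIRST(S)={b,c}  FIRST(A)={b,c}
iter 3: (no change)
  FIRST(S)={b,c}  FIRST(A)={b,c}

Compute FOLLOW by fixpoint:
initialize: $ ∈ FOLLOW(S)
[1]
  S→A: FOLLOW(A) ⊇ FOLLOW(S) ⊇ {$}; new: +{$}
  S→S A: FOLLOW(S) ⊇ FIRST(A) = {b,c}; new: +{b,c}
  S→S A: FOLLOW(A) ⊇ FOLLOW(S) ⊇ {$,b,c}; new: +{b,c}
  FOLLOW(S)={$,b,c}  FOLLOW(A)={$,b,c}
[2] — fixpoint
  FOLLOW(S)={$,b,c}  FOLLOW(A)={$,b,c}

FOLLOW(S) = ["$", "b", "c"]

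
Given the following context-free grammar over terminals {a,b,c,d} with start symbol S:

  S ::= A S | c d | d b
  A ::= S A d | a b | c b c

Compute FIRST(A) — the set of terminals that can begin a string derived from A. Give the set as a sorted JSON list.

Compute FIRST by fixpoint:
pass 1:
  A via A→a b: +{a}
  A via A→c b c: +{c}
  S via S→A S: +{a,c}
  S via S→d b: +{d}
  FIRST[S]={a,c,d}  FIRST[A]={a,c}
pass 2:
  A via A→S A d: +{d}
  FIRST[S]={a,c,d}  FIRST[A]={a,c,d}
pass 3: done
  FIRST[S]={a,c,d}  FIRST[A]={a,c,d}

FIRST(A) = ["a", "c", "d"]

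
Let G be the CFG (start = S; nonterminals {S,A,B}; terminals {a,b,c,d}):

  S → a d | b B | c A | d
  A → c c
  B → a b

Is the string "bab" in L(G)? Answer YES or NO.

Convert to CNF:
  S -> T0 A | T1 T3 | T2 B | d
  A -> T0 T0
  B -> T1 T2
  T0 -> c
  T1 -> a
  T2 -> b
  T3 -> d

CYK fill:
  cell(0,0) b: {T2}  orig:{}
  cell(1,1) a: {T1}  orig:{}
  cell(2,2) b: {T2}  orig:{}
  cell(0,1) ba: ∅
  cell(1,2) ab: {B}
  cell(0,2) bab: {S}

S ∈ T[0,2] ⇒ YES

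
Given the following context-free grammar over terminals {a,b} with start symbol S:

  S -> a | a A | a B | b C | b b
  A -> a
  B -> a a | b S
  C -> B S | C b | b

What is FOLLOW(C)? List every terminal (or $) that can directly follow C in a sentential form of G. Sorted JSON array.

Compute FIRST by fixpoint:
pass 1:
  A via A→a: +{a}
  B via B→a a: +{a}
  B via B→b S: +{b}
  C via C→B S: +{a,b}
  S via S→a: +{a}
  S via S→b C: +{b}
  FIRST[S]={a,b}  FIRST[A]={a}  FIRST[B]={a,b}  FIRST[C]={a,b}
pass 2: done
  FIRST[S]={a,b}  FIRST[A]={a}  FIRST[B]={a,b}  FIRST[C]={a,b}

FOLLOW sets:
FOLLOW(S) := {$}
pass 1:
  C→B S: FOLLOW(B) ⊇ FIRST(S) = {a,b}; new: +{a,b}
  C→C b: FOLLOW(C) ⊇ FIRST(b) = {b}; new: +{b}
  S→a A: FOLLOW(A) ⊇ FOLLOW(S) ⊇ {$}; new: +{$}
  S→a B: FOLLOW(B) ⊇ FOLLOW(S) ⊇ {$}; new: +{$}
  S→b C: FOLLOW(C) ⊇ FOLLOW(S) ⊇ {$}; new: +{$}
  FOLLOW[S]={$}  FOLLOW[A]={$}  FOLLOW[B]={$,a,b}  FOLLOW[C]={$,b}
pass 2:
  B→b S: FOLLOW(S) ⊇ FOLLOW(B) ⊇ {$,a,b}; new: +{a,b}
  S→a A: FOLLOW(A) ⊇ FOLLOW(S) ⊇ {$,a,b}; new: +{a,b}
  S→b C: FOLLOW(C) ⊇ FOLLOW(S) ⊇ {$,a,b}; new: +{a}
  FOLLOW[S]={$,a,b}  FOLLOW[A]={$,a,b}  FOLLOW[B]={$,a,b}  FOLLOW[C]={$,a,b}
pass 3: — fixpoint
  FOLLOW[S]={$,a,b}  FOLLOW[A]={$,a,b}  FOLLOW[B]={$,a,b}  FOLLOW[C]={$,a,b}

FOLLOW(C) = ["$", "a", "b"]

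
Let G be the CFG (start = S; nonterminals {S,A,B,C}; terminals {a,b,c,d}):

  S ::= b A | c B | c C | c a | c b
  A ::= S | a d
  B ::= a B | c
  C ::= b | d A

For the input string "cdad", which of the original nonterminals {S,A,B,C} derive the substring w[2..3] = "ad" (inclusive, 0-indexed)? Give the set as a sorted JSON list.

Convert to CNF:
  S -> T2 A | T3 B | T3 C | T3 T0 | T3 T2
  A -> T0 T1 | T2 A | T3 B | T3 C | T3 T0 | T3 T2
  B -> T0 B | c
  C -> T1 A | b
  T0 -> a
  T1 -> d
  T2 -> b
  T3 -> c

Fill CYK table bottom-up (cells [i..j] with 2 ≤ i ≤ j ≤ 3 only):
  [2..2]={T0}  "a"  orig:{}
  [3..3]={T1}  "d"  orig:{}
  [2..3]={A}  "ad"

Original NTs in T[2,3] deriving "ad": ["A"]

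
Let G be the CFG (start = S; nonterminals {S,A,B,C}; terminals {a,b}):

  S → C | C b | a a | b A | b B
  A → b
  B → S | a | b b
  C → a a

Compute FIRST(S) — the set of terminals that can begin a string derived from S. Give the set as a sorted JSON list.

FIRST sets, iterate to fixpoint:
round 1:
  A via A→b: +{b}
  B via B→a: +{a}
  B via B→b b: +{b}
  C via C→a a: +{a}
  S via S→C: +{a}
  S via S→b A: +{b}
  FIRST(S)={a,b}  FIRST(A)={b}  FIRST(B)={a,b}  FIRST(C)={a}
round 2: (stable)
  FIRST(S)={a,b}  FIRST(A)={b}  FIRST(B)={a,b}  FIRST(C)={a}

FIRST(S) = ["a", "b"]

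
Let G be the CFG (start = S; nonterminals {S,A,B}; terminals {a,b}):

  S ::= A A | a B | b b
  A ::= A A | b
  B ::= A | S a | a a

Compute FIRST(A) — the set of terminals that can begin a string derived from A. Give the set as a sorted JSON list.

Compute FIRST by fixpoint:
pass 1:
  A via A→b: +{b}
  B via B→A: +{b}
  B via B→a a: +{a}
  S via S→A A: +{b}
  S via S→a B: +{a}
  S: {a,b}  A: {b}  B: {a,b}
pass 2: — fixpoint
  S: {a,b}  A: {b}  B: {a,b}

FIRST(A) = ["b"]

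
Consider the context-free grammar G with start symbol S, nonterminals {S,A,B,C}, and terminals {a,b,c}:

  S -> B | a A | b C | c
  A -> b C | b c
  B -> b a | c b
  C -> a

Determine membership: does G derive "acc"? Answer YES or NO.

Convert to CNF:
  S -> T0 C | T0 T2 | T1 T0 | T2 A | c
  A -> T0 C | T0 T1
  B -> T0 T2 | T1 T0
  C -> a
  T0 -> b
  T1 -> c
  T2 -> a

CYK table (by increasing span):
  T[0,0] 'a' = {C,T2}  orig:{C}
  T[1,1] 'c' = {S,T1}  orig:{S}
  T[2,2] 'c' = {S,T1}  orig:{S}
  T[0,1] 'ac' = ∅
  T[1,2] 'cc' = ∅
  T[0,2] 'acc' = ∅

S ∉ T[0,2] ⇒ NO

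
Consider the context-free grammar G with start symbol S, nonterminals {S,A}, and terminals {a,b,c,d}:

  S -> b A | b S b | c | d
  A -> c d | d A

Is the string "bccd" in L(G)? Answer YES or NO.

Convert to CNF:
  S -> T2 A | T2 X3 | c | d
  A -> T0 T1 | T1 A
  T0 -> c
  T1 -> d
  T2 -> b
  X3 -> S T2

CYK fill:
  [0..0]={T2}  "b"  orig:{}
  [1..1]={S,T0}  "c"  orig:{S}
  [2..2]={S,T0}  "c"  orig:{S}
  [3..3]={S,T1}  "d"  orig:{S}
  [0..1]=∅  "bc"
  [1..2]=∅  "cc"
  [2..3]={A}  "cd"
  [0..2]=∅  "bcc"
  [1..3]=∅  "ccd"
  [0..3]=∅  "bccd"

S ∉ T[0,3] ⇒ NO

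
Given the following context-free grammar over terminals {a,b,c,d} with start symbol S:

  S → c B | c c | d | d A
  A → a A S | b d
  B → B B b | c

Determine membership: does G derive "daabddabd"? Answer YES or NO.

CNF form of G:
  S -> T2 A | T3 B | T3 T3 | d
  A -> T0 X4 | T1 T2
  B -> B X5 | c
  T0 -> a
  T1 -> b
  T2 -> d
  T3 -> c
  X4 -> A S
  X5 -> B T1

CYK fill:
  [0..0]={S,T2}  "d"  orig:{S}
  [1..1]={T0}  "a"  orig:{}
  [2..2]={T0}  "a"  orig:{}
  [3..3]={T1}  "b"  orig:{}
  [4..4]={S,T2}  "d"  orig:{S}
  [5..5]={S,T2}  "d"  orig:{S}
  [6..6]={T0}  "a"  orig:{}
  [7..7]={T1}  "b"  orig:{}
  [8..8]={S,T2}  "d"  orig:{S}
  [0..1]=∅  "da"
  [1..2]=∅  "aa"
  [2..3]=∅  "ab"
  [3..4]={A}  "bd"
  [4..5]=∅  "dd"
  [5..6]=∅  "da"
  [6..7]=∅  "ab"
  [7..8]={A}  "bd"
  [0..2]=∅  "daa"
  [1..3]=∅  "aab"
  [2..4]=∅  "abd"
  [3..5]={X4}  "bdd"  orig:{}
  [4..6]=∅  "dda"
  [5..7]=∅  "dab"
  [6..8]=∅  "abd"
  [0..3]=∅  "daab"
  [1..4]=∅  "aabd"
  [2..5]={A}  "abdd"
  [3..6]=∅  "bdda"
  [4..7]=∅  "ddab"
  [5..8]=∅  "dabd"
  [0..4]=∅  "daabd"
  [1..5]=∅  "aabdd"
  [2..6]=∅  "abdda"
  [3..7]=∅  "bddab"
  [4..8]=∅  "ddabd"
  [0..5]=∅  "daabdd"
  [1..6]=∅  "aabdda"
  [2..7]=∅  "abddab"
  [3..8]=∅  "bddabd"
  [0..6]=∅  "daabdda"
  [1..7]=∅  "aabddab"
  [2..8]=∅  "abddabd"
  [0..7]=∅  "daabddab"
  [1..8]=∅  "aabddabd"
  [0..8]=∅  "daabddabd"

S ∉ T[0,8] ⇒ NO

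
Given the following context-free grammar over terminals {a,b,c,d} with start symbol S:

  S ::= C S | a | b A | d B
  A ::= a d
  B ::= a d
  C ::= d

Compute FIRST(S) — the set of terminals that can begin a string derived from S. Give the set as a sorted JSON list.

Compute FIRST by fixpoint:
round 1:
  A via A→a d: +{a}
  B via B→a d: +{a}
  C via C→d: +{d}
  S via S→C S: +{d}
  S via S→a: +{a}
  S via S→b A: +{b}
  FIRST[S]={a,b,d}  FIRST[A]={a}  FIRST[B]={a}  FIRST[C]={d}
round 2: done
  FIRST[S]={a,b,d}  FIRST[A]={a}  FIRST[B]={a}  FIRST[C]={d}

FIRST(S) = ["a", "b", "d"]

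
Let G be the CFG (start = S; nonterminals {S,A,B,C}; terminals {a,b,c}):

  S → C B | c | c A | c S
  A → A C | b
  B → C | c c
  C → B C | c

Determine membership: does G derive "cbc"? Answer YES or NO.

Convert to CNF:
  S -> C B | T0 A | T0 S | c
  A -> A C | b
  B -> B C | T0 T0 | c
  C -> B C | c
  T0 -> c

Fill CYK table bottom-up:
  cell(0,0) c: {B,C,S,T0}  orig:{B,C,S}
  cell(1,1) b: {A}
  cell(2,2) c: {B,C,S,T0}  orig:{B,C,S}
  cell(0,1) cb: {S}
  cell(1,2) bc: {A}
  cell(0,2) cbc: {S}

S ∈ T[0,2] ⇒ YES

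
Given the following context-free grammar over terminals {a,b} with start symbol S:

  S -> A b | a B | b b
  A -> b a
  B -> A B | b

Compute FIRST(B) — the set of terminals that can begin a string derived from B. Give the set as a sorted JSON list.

FIRST iteration:
[1]
  A via A→b a: +{b}
  B via B→A B: +{b}
  S via S→A b: +{b}
  S via S→a B: +{a}
  FIRST[S]={a,b}  FIRST[A]={b}  FIRST[B]={b}
[2] (stable)
  FIRST[S]={a,b}  FIRST[A]={b}  FIRST[B]={b}

FIRST(B) = ["b"]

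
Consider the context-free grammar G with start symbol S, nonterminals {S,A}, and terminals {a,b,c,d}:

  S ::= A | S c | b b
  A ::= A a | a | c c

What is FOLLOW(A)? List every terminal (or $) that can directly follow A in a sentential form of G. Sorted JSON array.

FIRST sets, iterate to fixpoint:
pass 1:
  A via A→a: +{a}
  A via A→c c: +{c}
  S via S→A: +{a,c}
  S via S→b b: +{b}
  S: {a,b,c}  A: {a,c}
pass 2: (stable)
  S: {a,b,c}  A: {a,c}

FOLLOW iteration:
FOLLOW(S) := {$}
round 1:
  A→A a: FOLLOW(A) ⊇ FIRST(a) = {a}; new: +{a}
  S→A: FOLLOW(A) ⊇ FOLLOW(S) ⊇ {$}; new: +{$}
  S→S c: FOLLOW(S) ⊇ FIRST(c) = {c}; new: +{c}
  FOLLOW(S)={$,c}  FOLLOW(A)={$,a}
round 2:
  S→A: FOLLOW(A) ⊇ FOLLOW(S) ⊇ {$,c}; new: +{c}
  FOLLOW(S)={$,c}  FOLLOW(A)={$,a,c}
round 3: (stable)
  FOLLOW(S)={$,c}  FOLLOW(A)={$,a,c}

FOLLOW(A) = ["$", "a", "c"]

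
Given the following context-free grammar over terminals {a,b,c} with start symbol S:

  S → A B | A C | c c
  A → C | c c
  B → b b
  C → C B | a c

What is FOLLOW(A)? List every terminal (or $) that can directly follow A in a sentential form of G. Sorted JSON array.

Compute FIRST by fixpoint:
[1]
  A via A→c c: +{c}
  B via B→b b: +{b}
  C via C→a c: +{a}
  S via S→A B: +{c}
  FIRST(S)={c}  FIRST(A)={c}  FIRST(B)={b}  FIRST(C)={a}
[2]
  A via A→C: +{a}
  S via S→A B: +{a}
  FIRST(S)={a,c}  FIRST(A)={a,c}  FIRST(B)={b}  FIRST(C)={a}
[3] — fixpoint
  FIRST(S)={a,c}  FIRST(A)={a,c}  FIRST(B)={b}  FIRST(C)={a}

FOLLOW iteration:
initialize: $ ∈ FOLLOW(S)
iter 1:
  C→C B: FOLLOW(C) ⊇ FIRST(B) = {b}; new: +{b}
  C→C B: FOLLOW(B) ⊇ FOLLOW(C) ⊇ {b}; new: +{b}
  S→A B: FOLLOW(A) ⊇ FIRST(B) = {b}; new: +{b}
  S→A B: FOLLOW(B) ⊇ FOLLOW(S) ⊇ {$}; new: +{$}
  S→A C: FOLLOW(A) ⊇ FIRST(C) = {a}; new: +{a}
  S→A C: FOLLOW(C) ⊇ FOLLOW(S) ⊇ {$}; new: +{$}
  FOLLOW[S]={$}  FOLLOW[A]={a,b}  FOLLOW[B]={$,b}  FOLLOW[C]={$,b}
iter 2:
  A→C: FOLLOW(C) ⊇ FOLLOW(A) ⊇ {a,b}; new: +{a}
  C→C B: FOLLOW(B) ⊇ FOLLOW(C) ⊇ {$,a,b}; new: +{a}
  FOLLOW[S]={$}  FOLLOW[A]={a,b}  FOLLOW[B]={$,a,b}  FOLLOW[C]={$,a,b}
iter 3: done
  FOLLOW[S]={$}  FOLLOW[A]={a,b}  FOLLOW[B]={$,a,b}  FOLLOW[C]={$,a,b}

FOLLOW(A) = ["a", "b"]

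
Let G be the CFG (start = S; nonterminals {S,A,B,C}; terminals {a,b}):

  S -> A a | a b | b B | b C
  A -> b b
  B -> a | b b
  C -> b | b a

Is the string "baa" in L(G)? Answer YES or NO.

Convert to CNF:
  S -> A T1 | T0 B | T0 C | T1 T0
  A -> T0 T0
  B -> T0 T0 | a
  C -> T0 T1 | b
  T0 -> b
  T1 -> a

CYK table (by increasing span):
  [0..0]={C,T0}  "b"  orig:{C}
  [1..1]={B,T1}  "a"  orig:{B}
  [2..2]={B,T1}  "a"  orig:{B}
  [0..1]={C,S}  "ba"
  [1..2]=∅  "aa"
  [0..2]=∅  "baa"

S ∉ T[0,2] ⇒ NO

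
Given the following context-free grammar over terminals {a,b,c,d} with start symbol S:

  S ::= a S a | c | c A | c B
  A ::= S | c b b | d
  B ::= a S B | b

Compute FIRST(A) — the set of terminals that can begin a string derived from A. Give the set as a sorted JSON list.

FIRST iteration:
round 1:
  A via A→c b b: +{c}
  A via A→d: +{d}
  B via B→a S B: +{a}
  B via B→b: +{b}
  S via S→a S a: +{a}
  S via S→c: +{c}
  S: {a,c}  A: {c,d}  B: {a,b}
round 2:
  A via A→S: +{a}
  S: {a,c}  A: {a,c,d}  B: {a,b}
round 3: done
  S: {a,c}  A: {a,c,d}  B: {a,b}

FIRST(A) = ["a", "c", "d"]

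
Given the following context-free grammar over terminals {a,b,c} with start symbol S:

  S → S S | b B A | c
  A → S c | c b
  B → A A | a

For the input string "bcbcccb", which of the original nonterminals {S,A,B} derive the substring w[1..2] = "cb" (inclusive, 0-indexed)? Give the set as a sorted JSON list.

Convert to CNF:
  S -> S S | T1 X2 | c
  A -> S T0 | T0 T1
  B -> A A | a
  T0 -> c
  T1 -> b
  X2 -> B A

Fill CYK table bottom-up, restricted to cells inside w[1..2]:
  [1..1]={S,T0}  "c"  orig:{S}
  [2..2]={T1}  "b"  orig:{}
  [1..2]={A}  "cb"

Original NTs in T[1,2] deriving "cb": ["A"]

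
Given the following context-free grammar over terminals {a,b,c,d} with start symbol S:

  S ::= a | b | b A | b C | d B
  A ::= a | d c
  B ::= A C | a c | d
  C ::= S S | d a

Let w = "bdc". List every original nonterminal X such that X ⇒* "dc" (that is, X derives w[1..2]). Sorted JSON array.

CNF form of G:
  S -> T0 B | T3 A | T3 C | a | b
  A -> T0 T1 | a
  B -> A C | T2 T1 | d
  C -> S S | T0 T2
  T0 -> d
  T1 -> c
  T2 -> a
  T3 -> b

CYK table (by increasing span), restricted to cells inside w[1..2]:
  [1..1]={B,T0}  "d"  orig:{B}
  [2..2]={T1}  "c"  orig:{}
  [1..2]={A}  "dc"

Original NTs in T[1,2] deriving "dc": ["A"]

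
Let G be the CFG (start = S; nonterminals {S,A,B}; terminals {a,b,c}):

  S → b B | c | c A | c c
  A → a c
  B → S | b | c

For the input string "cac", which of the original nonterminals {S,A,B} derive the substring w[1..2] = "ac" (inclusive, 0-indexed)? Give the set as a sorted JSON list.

CNF form of G:
  S -> T1 A | T1 T1 | T2 B | c
  A -> T0 T1
  B -> T1 A | T1 T1 | T2 B | b | c
  T0 -> a
  T1 -> c
  T2 -> b

CYK fill — only the sub-triangle for w[1..2]:
  T[1,1] 'a' = {T0}  orig:{}
  T[2,2] 'c' = {B,S,T1}  orig:{B,S}
  T[1,2] 'ac' = {A}

Original NTs in T[1,2] deriving "ac": ["A"]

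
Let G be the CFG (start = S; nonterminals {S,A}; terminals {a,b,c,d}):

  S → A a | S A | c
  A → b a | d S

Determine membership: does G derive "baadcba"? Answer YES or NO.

Convert to CNF:
  S -> A T1 | S A | c
  A -> T0 T1 | T2 S
  T0 -> b
  T1 -> a
  T2 -> d

CYK fill:
  [0..0]={T0}  "b"  orig:{}
  [1..1]={T1}  "a"  orig:{}
  [2..2]={T1}  "a"  orig:{}
  [3..3]={T2}  "d"  orig:{}
  [4..4]={S}  "c"
  [5..5]={T0}  "b"  orig:{}
  [6..6]={T1}  "a"  orig:{}
  [0..1]={A}  "ba"
  [1..2]=∅  "aa"
  [2..3]=∅  "ad"
  [3..4]={A}  "dc"
  [4..5]=∅  "cb"
  [5..6]={A}  "ba"
  [0..2]={S}  "baa"
  [1..3]=∅  "aad"
  [2..4]=∅  "adc"
  [3..5]=∅  "dcb"
  [4..6]={S}  "cba"
  [0..3]=∅  "baad"
  [1..4]=∅  "aadc"
  [2..5]=∅  "adcb"
  [3..6]={A}  "dcba"
  [0..4]={S}  "baadc"
  [1..5]=∅  "aadcb"
  [2..6]=∅  "adcba"
  [0..5]=∅  "baadcb"
  [1..6]=∅  "aadcba"
  [0..6]={S}  "baadcba"

S ∈ T[0,6] ⇒ YES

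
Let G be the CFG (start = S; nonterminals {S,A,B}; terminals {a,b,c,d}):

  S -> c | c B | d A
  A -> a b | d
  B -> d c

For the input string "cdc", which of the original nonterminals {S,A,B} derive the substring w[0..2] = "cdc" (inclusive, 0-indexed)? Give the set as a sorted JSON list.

CNF form of G:
  S -> T2 A | T3 B | c
  A -> T0 T1 | d
  B -> T2 T3
  T0 -> a
  T1 -> b
  T2 -> d
  T3 -> c

CYK fill, restricted to cells inside w[0..2]:
  [0..0]={S,T3}  "c"  orig:{S}
  [1..1]={A,T2}  "d"  orig:{A}
  [2..2]={S,T3}  "c"  orig:{S}
  [0..1]=∅  "cd"
  [1..2]={B}  "dc"
  [0..2]={S}  "cdc"

Original NTs in T[0,2] deriving "cdc": ["S"]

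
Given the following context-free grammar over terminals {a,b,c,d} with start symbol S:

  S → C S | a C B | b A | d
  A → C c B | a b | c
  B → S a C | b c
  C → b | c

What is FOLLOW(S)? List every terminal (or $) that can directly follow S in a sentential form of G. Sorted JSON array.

Compute FIRST by fixpoint:
iter 1:
  A via A→a b: +{a}
  A via A→c: +{c}
  B via B→b c: +{b}
  C via C→b: +{b}
  C via C→c: +{c}
  S via S→C S: +{b,c}
  S via S→a C B: +{a}
  S via S→d: +{d}
  FIRST[S]={a,b,c,d}  FIRST[A]={a,c}  FIRST[B]={b}  FIRST[C]={b,c}
iter 2:
  A via A→C c B: +{b}
  B via B→S a C: +{a,c,d}
  FIRST[S]={a,b,c,d}  FIRST[A]={a,b,c}  FIRST[B]={a,b,c,d}  FIRST[C]={b,c}
iter 3: (no change)
  FIRST[S]={a,b,c,d}  FIRST[A]={a,b,c}  FIRST[B]={a,b,c,d}  FIRST[C]={b,c}

FOLLOW sets:
seed FOLLOW(S) with $
pass 1:
  A→C c B: FOLLOW(C) ⊇ FIRST(c) = {c}; new: +{c}
  B→S a C: FOLLOW(S) ⊇ FIRST(a) = {a}; new: +{a}
  S→C S: FOLLOW(C) ⊇ FIRST(S) = {a,b,c,d}; new: +{a,b,d}
  S→a C B: FOLLOW(B) ⊇ FOLLOW(S) ⊇ {$,a}; new: +{$,a}
  S→b A: FOLLOW(A) ⊇ FOLLOW(S) ⊇ {$,a}; new: +{$,a}
  S: {$,a}  A: {$,a}  B: {$,a}  C: {a,b,c,d}
pass 2:
  B→S a C: FOLLOW(C) ⊇ FOLLOW(B) ⊇ {$,a}; new: +{$}
  S: {$,a}  A: {$,a}  B: {$,a}  C: {$,a,b,c,d}
pass 3: (no change)
  S: {$,a}  A: {$,a}  B: {$,a}  C: {$,a,b,c,d}

FOLLOW(S) = ["$", "a"]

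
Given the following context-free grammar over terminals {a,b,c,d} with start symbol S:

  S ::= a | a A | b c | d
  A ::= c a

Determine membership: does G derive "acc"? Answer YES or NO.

CNF form of G:
  S -> T1 A | T2 T0 | a | d
  A -> T0 T1
  T0 -> c
  T1 -> a
  T2 -> b

Fill CYK table bottom-up:
  [0..0]={S,T1}  "a"  orig:{S}
  [1..1]={T0}  "c"  orig:{}
  [2..2]={T0}  "c"  orig:{}
  [0..1]=∅  "ac"
  [1..2]=∅  "cc"
  [0..2]=∅  "acc"

S ∉ T[0,2] ⇒ NO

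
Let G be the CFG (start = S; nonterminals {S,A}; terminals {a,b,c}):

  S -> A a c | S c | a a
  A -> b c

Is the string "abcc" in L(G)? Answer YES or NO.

Convert to CNF:
  S -> A X3 | S T1 | T2 T2
  A -> T0 T1
  T0 -> b
  T1 -> c
  T2 -> a
  X3 -> T2 T1

CYK table (by increasing span):
  cell(0,0) a: {T2}  orig:{}
  cell(1,1) b: {T0}  orig:{}
  cell(2,2) c: {T1}  orig:{}
  cell(3,3) c: {T1}  orig:{}
  cell(0,1) ab: ∅
  cell(1,2) bc: {A}
  cell(2,3) cc: ∅
  cell(0,2) abc: ∅
  cell(1,3) bcc: ∅
  cell(0,3) abcc: ∅

S ∉ T[0,3] ⇒ NO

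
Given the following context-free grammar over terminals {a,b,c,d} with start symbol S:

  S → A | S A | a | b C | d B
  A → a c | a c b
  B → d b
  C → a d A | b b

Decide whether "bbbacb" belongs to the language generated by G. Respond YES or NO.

Convert to CNF:
  S -> S A | T0 T1 | T0 X6 | T2 C | T3 B | a
  A -> T0 T1 | T0 X4
  B -> T3 T2
  C -> T0 X5 | T2 T2
  T0 -> a
  T1 -> c
  T2 -> b
  T3 -> d
  X4 -> T1 T2
  X5 -> T3 A
  X6 -> T1 T2

CYK table (by increasing span):
  T[0,0] 'b' = {T2}  orig:{}
  T[1,1] 'b' = {T2}  orig:{}
  T[2,2] 'b' = {T2}  orig:{}
  T[3,3] 'a' = {S,T0}  orig:{S}
  T[4,4] 'c' = {T1}  orig:{}
  T[5,5] 'b' = {T2}  orig:{}
  T[0,1] 'bb' = {C}
  T[1,2] 'bb' = {C}
  T[2,3] 'ba' = ∅
  T[3,4] 'ac' = {A,S}
  T[4,5] 'cb' = {X4,X6}  orig:{}
  T[0,2] 'bbb' = {S}
  T[1,3] 'bba' = ∅
  T[2,4] 'bac' = ∅
  T[3,5] 'acb' = {A,S}
  T[0,3] 'bbba' = ∅
  T[1,4] 'bbac' = ∅
  T[2,5] 'bacb' = ∅
  T[0,4] 'bbbac' = {S}
  T[1,5] 'bbacb' = ∅
  T[0,5] 'bbbacb' = {S}

S ∈ T[0,5] ⇒ YES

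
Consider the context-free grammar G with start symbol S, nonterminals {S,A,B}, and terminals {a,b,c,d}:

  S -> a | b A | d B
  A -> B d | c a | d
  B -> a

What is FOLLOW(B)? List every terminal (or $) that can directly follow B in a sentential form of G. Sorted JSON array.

Compute FIRST by fixpoint:
round 1:
  A via A→c a: +{c}
  A via A→d: +{d}
  B via B→a: +{a}
  S via S→a: +{a}
  S via S→b A: +{b}
  S via S→d B: +{d}
  FIRST[S]={a,b,d}  FIRST[A]={c,d}  FIRST[B]={a}
round 2:
  A via A→B d: +{a}
  FIRST[S]={a,b,d}  FIRST[A]={a,c,d}  FIRST[B]={a}
round 3: done
  FIRST[S]={a,b,d}  FIRST[A]={a,c,d}  FIRST[B]={a}

Compute FOLLOW by fixpoint:
initialize: $ ∈ FOLLOW(S)
[1]
  A→B d: FOLLOW(B) ⊇ FIRST(d) = {d}; new: +{d}
  S→b A: FOLLOW(A) ⊇ FOLLOW(S) ⊇ {$}; new: +{$}
  S→d B: FOLLOW(B) ⊇ FOLLOW(S) ⊇ {$}; new: +{$}
  S: {$}  A: {$}  B: {$,d}
[2] done
  S: {$}  A: {$}  B: {$,d}

FOLLOW(B) = ["$", "d"]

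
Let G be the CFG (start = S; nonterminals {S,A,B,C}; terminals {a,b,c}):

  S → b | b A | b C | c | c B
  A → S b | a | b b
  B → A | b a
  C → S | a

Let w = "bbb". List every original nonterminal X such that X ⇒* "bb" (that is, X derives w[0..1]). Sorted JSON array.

CNF form of G:
  S -> T0 A | T0 C | T2 B | b | c
  A -> S T0 | T0 T0 | a
  B -> S T0 | T0 T0 | T0 T1 | a
  C -> T0 A | T0 C | T2 B | a | b | c
  T0 -> b
  T1 -> a
  T2 -> c

Fill CYK table bottom-up — only the sub-triangle for w[0..1]:
  cell(0,0) b: {C,S,T0}  orig:{C,S}
  cell(1,1) b: {C,S,T0}  orig:{C,S}
  cell(0,1) bb: {A,B,C,S}

Original NTs in T[0,1] deriving "bb": ["A", "B", "C", "S"]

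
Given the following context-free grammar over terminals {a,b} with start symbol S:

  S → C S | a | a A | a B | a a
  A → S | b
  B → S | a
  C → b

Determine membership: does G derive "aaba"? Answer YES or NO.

CNF form of G:
  S -> C S | T0 A | T0 B | T0 T0 | a
  A -> C S | T0 A | T0 B | T0 T0 | a | b
  B -> C S | T0 A | T0 B | T0 T0 | a
  C -> b
  T0 -> a

Fill CYK table bottom-up:
  T[0,0] 'a' = {A,B,S,T0}  orig:{A,B,S}
  T[1,1] 'a' = {A,B,S,T0}  orig:{A,B,S}
  T[2,2] 'b' = {A,C}
  T[3,3] 'a' = {A,B,S,T0}  orig:{A,B,S}
  T[0,1] 'aa' = {A,B,S}
  T[1,2] 'ab' = {A,B,S}
  T[2,3] 'ba' = {A,B,S}
  T[0,2] 'aab' = {A,B,S}
  T[1,3] 'aba' = {A,B,S}
  T[0,3] 'aaba' = {A,B,S}

S ∈ T[0,3] ⇒ YES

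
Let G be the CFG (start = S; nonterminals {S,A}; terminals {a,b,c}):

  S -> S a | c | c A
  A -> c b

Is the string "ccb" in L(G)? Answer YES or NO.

CNF form of G:
  S -> S T2 | T0 A | c
  A -> T0 T1
  T0 -> c
  T1 -> b
  T2 -> a

Fill CYK table bottom-up:
  cell(0,0) c: {S,T0}  orig:{S}
  cell(1,1) c: {S,T0}  orig:{S}
  cell(2,2) b: {T1}  orig:{}
  cell(0,1) cc: ∅
  cell(1,2) cb: {A}
  cell(0,2) ccb: {S}

S ∈ T[0,2] ⇒ YES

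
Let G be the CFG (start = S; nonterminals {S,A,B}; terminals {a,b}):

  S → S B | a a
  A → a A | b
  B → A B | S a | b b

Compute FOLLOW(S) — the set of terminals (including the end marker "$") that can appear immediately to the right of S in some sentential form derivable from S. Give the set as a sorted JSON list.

FIRST sets, iterate to fixpoint:
[1]
  A via A→a A: +{a}
  A via A→b: +{b}
  B via B→A B: +{a,b}
  S via S→a a: +{a}
  FIRST[S]={a}  FIRST[A]={a,b}  FIRST[B]={a,b}
[2] done
  FIRST[S]={a}  FIRST[A]={a,b}  FIRST[B]={a,b}

FOLLOW sets:
initialize: $ ∈ FOLLOW(S)
round 1:
  B→A B: FOLLOW(A) ⊇ FIRST(B) = {a,b}; new: +{a,b}
  B→S a: FOLLOW(S) ⊇ FIRST(a) = {a}; new: +{a}
  S→S B: FOLLOW(S) ⊇ FIRST(B) = {a,b}; new: +{b}
  S→S B: FOLLOW(B) ⊇ FOLLOW(S) ⊇ {$,a,b}; new: +{$,a,b}
  S: {$,a,b}  A: {a,b}  B: {$,a,b}
round 2: (no change)
  S: {$,a,b}  A: {a,b}  B: {$,a,b}

FOLLOW(S) = ["$", "a", "b"]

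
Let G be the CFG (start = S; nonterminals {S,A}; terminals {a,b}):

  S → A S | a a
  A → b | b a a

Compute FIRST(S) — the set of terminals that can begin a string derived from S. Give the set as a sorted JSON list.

FIRST sets, iterate to fixpoint:
[1]
  A via A→b: +{b}
  S via S→A S: +{b}
  S via S→a a: +{a}
  FIRST[S]={a,b}  FIRST[A]={b}
[2] (no change)
  FIRST[S]={a,b}  FIRST[A]={b}

FIRST(S) = ["a", "b"]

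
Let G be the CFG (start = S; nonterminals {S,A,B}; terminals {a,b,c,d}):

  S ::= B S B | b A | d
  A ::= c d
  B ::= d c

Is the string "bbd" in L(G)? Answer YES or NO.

Convert to CNF:
  S -> B X3 | T2 A | d
  A -> T0 T1
  B -> T1 T0
  T0 -> c
  T1 -> d
  T2 -> b
  X3 -> S B

CYK table (by increasing span):
  T[0,0] 'b' = {T2}  orig:{}
  T[1,1] 'b' = {T2}  orig:{}
  T[2,2] 'd' = {S,T1}  orig:{S}
  T[0,1] 'bb' = ∅
  T[1,2] 'bd' = ∅
  T[0,2] 'bbd' = ∅

S ∉ T[0,2] ⇒ NO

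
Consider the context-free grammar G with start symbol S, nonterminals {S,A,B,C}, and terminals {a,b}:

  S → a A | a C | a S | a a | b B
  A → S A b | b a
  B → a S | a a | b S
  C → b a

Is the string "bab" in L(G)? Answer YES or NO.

CNF form of G:
  S -> T0 B | T1 A | T1 C | T1 S | T1 T1
  A -> S X2 | T0 T1
  B -> T0 S | T1 S | T1 T1
  C -> T0 T1
  T0 -> b
  T1 -> a
  X2 -> A T0

Fill CYK table bottom-up:
  [0..0]={T0}  "b"  orig:{}
  [1..1]={T1}  "a"  orig:{}
  [2..2]={T0}  "b"  orig:{}
  [0..1]={A,C}  "ba"
  [1..2]=∅  "ab"
  [0..2]={X2}  "bab"  orig:{}

S ∉ T[0,2] ⇒ NO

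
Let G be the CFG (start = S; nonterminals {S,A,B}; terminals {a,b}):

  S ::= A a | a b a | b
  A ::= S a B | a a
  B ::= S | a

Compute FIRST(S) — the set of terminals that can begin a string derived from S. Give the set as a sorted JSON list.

FIRST iteration:
round 1:
  A via A→a a: +{a}
  B via B→a: +{a}
  S via S→A a: +{a}
  S via S→b: +{b}
  FIRST(S)={a,b}  FIRST(A)={a}  FIRST(B)={a}
round 2:
  A via A→S a B: +{b}
  B via B→S: +{b}
  FIRST(S)={a,b}  FIRST(A)={a,b}  FIRST(B)={a,b}
round 3: (stable)
  FIRST(S)={a,b}  FIRST(A)={a,b}  FIRST(B)={a,b}

FIRST(S) = ["a", "b"]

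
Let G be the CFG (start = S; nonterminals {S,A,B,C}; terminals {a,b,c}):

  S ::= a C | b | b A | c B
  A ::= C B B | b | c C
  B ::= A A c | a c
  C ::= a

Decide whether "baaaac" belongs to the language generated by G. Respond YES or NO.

Convert to CNF:
  S -> T0 B | T1 C | T2 A | b
  A -> C X3 | T0 C | b
  B -> A X4 | T1 T0
  C -> a
  T0 -> c
  T1 -> a
  T2 -> b
  X3 -> B B
  X4 -> A T0

CYK fill:
  [0..0]={A,S,T2}  "b"  orig:{A,S}
  [1..1]={C,T1}  "a"  orig:{C}
  [2..2]={C,T1}  "a"  orig:{C}
  [3..3]={C,T1}  "a"  orig:{C}
  [4..4]={C,T1}  "a"  orig:{C}
  [5..5]={T0}  "c"  orig:{}
  [0..1]=∅  "ba"
  [1..2]={S}  "aa"
  [2..3]={S}  "aa"
  [3..4]={S}  "aa"
  [4..5]={B}  "ac"
  [0..2]=∅  "baa"
  [1..3]=∅  "aaa"
  [2..4]=∅  "aaa"
  [3..5]=∅  "aac"
  [0..3]=∅  "baaa"
  [1..4]=∅  "aaaa"
  [2..5]=∅  "aaac"
  [0..4]=∅  "baaaa"
  [1..5]=∅  "aaaac"
  [0..5]=∅  "baaaac"

S ∉ T[0,5] ⇒ NO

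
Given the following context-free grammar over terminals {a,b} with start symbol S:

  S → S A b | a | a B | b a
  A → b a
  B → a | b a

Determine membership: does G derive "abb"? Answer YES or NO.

Convert to CNF:
  S -> S X2 | T0 T1 | T1 B | a
  A -> T0 T1
  B -> T0 T1 | a
  T0 -> b
  T1 -> a
  X2 -> A T0

CYK table (by increasing span):
  T[0,0] 'a' = {B,S,T1}  orig:{B,S}
  T[1,1] 'b' = {T0}  orig:{}
  T[2,2] 'b' = {T0}  orig:{}
  T[0,1] 'ab' = ∅
  T[1,2] 'bb' = ∅
  T[0,2] 'abb' = ∅

S ∉ T[0,2] ⇒ NO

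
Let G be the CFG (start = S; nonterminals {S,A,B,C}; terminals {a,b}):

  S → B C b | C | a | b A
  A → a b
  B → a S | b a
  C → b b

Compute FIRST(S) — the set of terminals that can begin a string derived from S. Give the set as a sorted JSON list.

FIRST iteration:
round 1:
  A via A→a b: +{a}
  B via B→a S: +{a}
  B via B→b a: +{b}
  C via C→b b: +{b}
  S via S→B C b: +{a,b}
  FIRST(S)={a,b}  FIRST(A)={a}  FIRST(B)={a,b}  FIRST(C)={b}
round 2: (no change)
  FIRST(S)={a,b}  FIRST(A)={a}  FIRST(B)={a,b}  FIRST(C)={b}

FIRST(S) = ["a", "b"]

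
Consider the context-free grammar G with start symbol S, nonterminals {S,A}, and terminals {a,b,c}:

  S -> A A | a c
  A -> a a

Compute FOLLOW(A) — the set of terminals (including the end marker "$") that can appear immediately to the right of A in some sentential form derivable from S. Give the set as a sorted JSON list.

FIRST iteration:
iter 1:
  A via A→a a: +{a}
  S via S→A A: +{a}
  S: {a}  A: {a}
iter 2: (stable)
  S: {a}  A: {a}

FOLLOW iteration:
FOLLOW(S) := {$}
round 1:
  S→A A: FOLLOW(A) ⊇ FIRST(A) = {a}; new: +{a}
  S→A A: FOLLOW(A) ⊇ FOLLOW(S) ⊇ {$}; new: +{$}
  S: {$}  A: {$,a}
round 2: done
  S: {$}  A: {$,a}

FOLLOW(A) = ["$", "a"]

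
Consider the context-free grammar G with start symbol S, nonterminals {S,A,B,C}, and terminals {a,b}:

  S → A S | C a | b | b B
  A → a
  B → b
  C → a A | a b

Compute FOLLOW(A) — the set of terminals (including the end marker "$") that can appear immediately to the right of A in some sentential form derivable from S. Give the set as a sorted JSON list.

FIRST iteration:
[1]
  A via A→a: +{a}
  B via B→b: +{b}
  C via C→a A: +{a}
  S via S→A S: +{a}
  S via S→b: +{b}
  FIRST(S)={a,b}  FIRST(A)={a}  FIRST(B)={b}  FIRST(C)={a}
[2] (stable)
  FIRST(S)={a,b}  FIRST(A)={a}  FIRST(B)={b}  FIRST(C)={a}

FOLLOW sets:
initialize: $ ∈ FOLLOW(S)
pass 1:
  S→A S: FOLLOW(A) ⊇ FIRST(S) = {a,b}; new: +{a,b}
  S→C a: FOLLOW(C) ⊇ FIRST(a) = {a}; new: +{a}
  S→b B: FOLLOW(B) ⊇ FOLLOW(S) ⊇ {$}; new: +{$}
  FOLLOW(S)={$}  FOLLOW(A)={a,b}  FOLLOW(B)={$}  FOLLOW(C)={a}
pass 2: (no change)
  FOLLOW(S)={$}  FOLLOW(A)={a,b}  FOLLOW(B)={$}  FOLLOW(C)={a}

FOLLOW(A) = ["a", "b"]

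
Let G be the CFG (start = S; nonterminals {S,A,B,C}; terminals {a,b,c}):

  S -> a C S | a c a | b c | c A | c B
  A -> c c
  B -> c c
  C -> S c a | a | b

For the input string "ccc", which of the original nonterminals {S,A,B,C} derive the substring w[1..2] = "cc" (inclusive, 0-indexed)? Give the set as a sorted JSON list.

Convert to CNF:
  S -> T0 A | T0 B | T1 X4 | T1 X5 | T2 T0
  A -> T0 T0
  B -> T0 T0
  C -> S X3 | a | b
  T0 -> c
  T1 -> a
  T2 -> b
  X3 -> T0 T1
  X4 -> C S
  X5 -> T0 T1

CYK fill, restricted to cells inside w[1..2]:
  cell(1,1) c: {T0}  orig:{}
  cell(2,2) c: {T0}  orig:{}
  cell(1,2) cc: {A,B}

Original NTs in T[1,2] deriving "cc": ["A", "B"]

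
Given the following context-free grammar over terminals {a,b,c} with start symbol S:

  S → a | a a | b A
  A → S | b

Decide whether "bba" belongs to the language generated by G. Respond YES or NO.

CNF form of G:
  S -> T0 T0 | T1 A | a
  A -> T0 T0 | T1 A | a | b
  T0 -> a
  T1 -> b

CYK table (by increasing span):
  [0..0]={A,T1}  "b"  orig:{A}
  [1..1]={A,T1}  "b"  orig:{A}
  [2..2]={A,S,T0}  "a"  orig:{A,S}
  [0..1]={A,S}  "bb"
  [1..2]={A,S}  "ba"
  [0..2]={A,S}  "bba"

S ∈ T[0,2] ⇒ YES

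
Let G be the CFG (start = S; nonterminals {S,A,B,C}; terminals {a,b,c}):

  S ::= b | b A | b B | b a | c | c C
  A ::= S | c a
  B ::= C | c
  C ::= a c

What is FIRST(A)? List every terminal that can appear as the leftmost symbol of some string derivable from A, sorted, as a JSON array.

FIRST iteration:
iter 1:
  A via A→c a: +{c}
  B via B→c: +{c}
  C via C→a c: +{a}
  S via S→b: +{b}
  S via S→c: +{c}
  FIRST(S)={b,c}  FIRST(A)={c}  FIRST(B)={c}  FIRST(C)={a}
iter 2:
  A via A→S: +{b}
  B via B→C: +{a}
  FIRST(S)={b,c}  FIRST(A)={b,c}  FIRST(B)={a,c}  FIRST(C)={a}
iter 3: — fixpoint
  FIRST(S)={b,c}  FIRST(A)={b,c}  FIRST(B)={a,c}  FIRST(C)={a}

FIRST(A) = ["b", "c"]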